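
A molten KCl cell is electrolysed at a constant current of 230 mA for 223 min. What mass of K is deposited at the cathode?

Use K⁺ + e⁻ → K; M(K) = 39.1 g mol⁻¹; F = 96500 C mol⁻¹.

1.25 g

Q = I·t = 0.2300 A × 13380 s = 3077 C.
n(e⁻) = Q/F = 3077 / 96500 = 0.03189 mol.
K⁺ + e⁻ → K, so n(K) = n(e⁻)/1 = 0.03189 mol.
m = n·M = 0.03189 × 39.1 = 1.25 g.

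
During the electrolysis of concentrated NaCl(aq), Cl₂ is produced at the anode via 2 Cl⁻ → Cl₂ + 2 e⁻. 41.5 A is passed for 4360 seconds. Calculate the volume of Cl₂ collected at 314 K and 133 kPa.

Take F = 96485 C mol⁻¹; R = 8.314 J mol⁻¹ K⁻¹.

Q = I·t = 41.50 A × 4360.0 s = 180900 C.
n(e⁻) = Q/F = 180900 / 96485 = 1.875 mol.
2 electrons are transferred per Cl₂ molecule, so n(Cl₂) = 1.875 / 2 = 0.9377 mol.
V = nRT/P = (0.9377 × 8.314 × 314) / (133 × 10³ Pa) = 0.0184 m³ = 18.4 L.

18.4 L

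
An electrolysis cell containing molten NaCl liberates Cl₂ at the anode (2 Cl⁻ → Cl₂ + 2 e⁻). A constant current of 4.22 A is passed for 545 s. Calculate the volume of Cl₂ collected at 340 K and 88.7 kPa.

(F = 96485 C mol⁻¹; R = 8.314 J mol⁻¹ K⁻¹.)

Q = I·t = 4.220 A × 545.00 s = 2300 C.
n(e⁻) = Q/F = 2300 / 96485 = 0.02384 mol.
2 electrons are transferred per Cl₂ molecule, so n(Cl₂) = 0.02384 / 2 = 0.01192 mol.
V = nRT/P = (0.01192 × 8.314 × 340) / (88.7 × 10³ Pa) = 3.80 × 10⁻⁴ m³ = 0.380 L.

0.380 L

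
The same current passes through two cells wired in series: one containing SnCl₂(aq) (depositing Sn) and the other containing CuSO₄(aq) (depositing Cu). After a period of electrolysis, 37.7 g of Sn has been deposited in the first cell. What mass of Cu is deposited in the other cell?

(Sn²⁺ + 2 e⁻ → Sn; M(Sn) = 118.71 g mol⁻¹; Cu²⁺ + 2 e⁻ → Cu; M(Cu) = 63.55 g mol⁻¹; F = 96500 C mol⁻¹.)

20.2 g

n(Sn) = 37.7 / 118.71 = 0.3176 mol.
Since Sn²⁺ + 2 e⁻ → Sn, n(e⁻) passed = 2 × 0.3176 = 0.6352 mol.
Cells in series carry the same charge, so the same 0.6352 mol of electrons passes through cell 2.
Cu²⁺ + 2 e⁻ → Cu, so n(Cu) = 0.6352 / 2 = 0.3176 mol.
m(Cu) = 0.3176 × 63.55 = 20.2 g.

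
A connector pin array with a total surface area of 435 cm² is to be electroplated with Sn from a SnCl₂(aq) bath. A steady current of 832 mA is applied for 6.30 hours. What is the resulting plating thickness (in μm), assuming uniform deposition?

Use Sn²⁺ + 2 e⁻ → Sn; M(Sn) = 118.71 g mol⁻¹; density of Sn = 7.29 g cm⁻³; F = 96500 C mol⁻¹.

Q = I·t = 0.8320 × 22680 = 18870 C; n(e⁻) = 0.1955 mol.
n(Sn) = n(e⁻)/2 = 0.09777 mol, so m = 0.09777 × 118.71 = 11.61 g.
Volume = m/ρ = 11.61 / 7.29 = 1.592 cm³.
Thickness = V/A = 1.592 / 435 = 0.00366 cm = 36.6 μm.

36.6 μm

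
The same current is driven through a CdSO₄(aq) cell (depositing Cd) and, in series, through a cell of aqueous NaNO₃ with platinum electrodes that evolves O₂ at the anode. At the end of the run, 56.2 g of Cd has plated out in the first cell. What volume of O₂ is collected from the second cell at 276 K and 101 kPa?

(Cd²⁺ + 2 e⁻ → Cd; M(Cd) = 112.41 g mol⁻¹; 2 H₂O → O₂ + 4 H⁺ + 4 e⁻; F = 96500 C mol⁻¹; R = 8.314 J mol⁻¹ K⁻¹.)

5.68 L

n(Cd) = 56.2 / 112.41 = 0.5000 mol, so n(e⁻) = 2 × 0.5000 = 0.9999 mol.
The cells are in series, so the same 0.9999 mol of electrons passes through the second cell.
2 H₂O → O₂ + 4 H⁺ + 4 e⁻ — 4 mol e⁻ per mol O₂, so n(O₂) = 0.9999/4 = 0.2500 mol.
V = nRT/P = (0.2500 × 8.314 × 276) / (101 × 10³) = 0.00568 m³ = 5.68 L.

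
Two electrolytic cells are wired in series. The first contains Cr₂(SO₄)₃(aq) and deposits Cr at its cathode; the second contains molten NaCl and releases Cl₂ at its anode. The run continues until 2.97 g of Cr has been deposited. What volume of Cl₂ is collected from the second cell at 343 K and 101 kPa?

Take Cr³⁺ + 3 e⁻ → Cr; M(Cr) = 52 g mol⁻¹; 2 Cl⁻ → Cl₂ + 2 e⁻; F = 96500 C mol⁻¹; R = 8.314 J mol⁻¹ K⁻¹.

n(Cr) = 2.97 / 52 = 0.05712 mol, so n(e⁻) = 3 × 0.05712 = 0.1713 mol.
The cells are in series, so the same 0.1713 mol of electrons passes through the second cell.
2 Cl⁻ → Cl₂ + 2 e⁻ — 2 mol e⁻ per mol Cl₂, so n(Cl₂) = 0.1713/2 = 0.08567 mol.
V = nRT/P = (0.08567 × 8.314 × 343) / (101 × 10³) = 0.00242 m³ = 2.42 L.

2.42 L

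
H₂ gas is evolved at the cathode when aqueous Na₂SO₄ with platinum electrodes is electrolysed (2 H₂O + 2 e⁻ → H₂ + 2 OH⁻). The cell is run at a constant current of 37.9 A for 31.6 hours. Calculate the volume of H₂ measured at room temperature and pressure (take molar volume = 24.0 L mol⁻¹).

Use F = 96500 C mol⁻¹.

Q = I·t = 37.90 A × 113760 s = 4312000 C.
n(e⁻) = Q/F = 4312000 / 96500 = 44.68 mol.
2 electrons are transferred per H₂ molecule, so n(H₂) = 44.68 / 2 = 22.34 mol.
V = n × V_m = 22.34 × 24.0 = 536 L.

536 L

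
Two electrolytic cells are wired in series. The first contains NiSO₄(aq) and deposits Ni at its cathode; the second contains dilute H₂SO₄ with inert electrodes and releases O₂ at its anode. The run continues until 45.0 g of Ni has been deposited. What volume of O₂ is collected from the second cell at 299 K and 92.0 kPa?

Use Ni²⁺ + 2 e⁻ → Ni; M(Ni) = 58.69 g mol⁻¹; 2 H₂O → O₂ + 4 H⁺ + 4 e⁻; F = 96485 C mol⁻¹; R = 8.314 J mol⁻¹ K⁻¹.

10.4 L

n(Ni) = 45.0 / 58.69 = 0.7667 mol, so n(e⁻) = 2 × 0.7667 = 1.533 mol.
The cells are in series, so the same 1.533 mol of electrons passes through the second cell.
2 H₂O → O₂ + 4 H⁺ + 4 e⁻ — 4 mol e⁻ per mol O₂, so n(O₂) = 1.533/4 = 0.3834 mol.
V = nRT/P = (0.3834 × 8.314 × 299) / (92.0 × 10³) = 0.0104 m³ = 10.4 L.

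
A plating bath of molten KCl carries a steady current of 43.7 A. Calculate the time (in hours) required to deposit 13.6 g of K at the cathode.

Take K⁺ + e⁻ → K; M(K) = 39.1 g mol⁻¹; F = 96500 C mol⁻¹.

0.213 h

n(K) = m/M = 13.6 / 39.1 = 0.3478 mol.
Each K atom requires 1 electron, so n(e⁻) = 1 × 0.3478 = 0.3478 mol.
Q = n(e⁻)·F = 0.3478 × 96500 = 33570 C.
t = Q/I = 33570 / 43.70 A = 768.1 s = 0.213 h.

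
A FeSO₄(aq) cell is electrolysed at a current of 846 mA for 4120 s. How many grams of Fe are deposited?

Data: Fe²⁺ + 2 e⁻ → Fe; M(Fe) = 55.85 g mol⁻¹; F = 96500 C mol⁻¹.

Q = I·t = 0.8460 A × 4120.0 s = 3486 C.
n(e⁻) = Q/F = 3486 / 96500 = 0.03612 mol.
Fe²⁺ + 2 e⁻ → Fe, so n(Fe) = n(e⁻)/2 = 0.01806 mol.
m = n·M = 0.01806 × 55.85 = 1.01 g.

1.01 g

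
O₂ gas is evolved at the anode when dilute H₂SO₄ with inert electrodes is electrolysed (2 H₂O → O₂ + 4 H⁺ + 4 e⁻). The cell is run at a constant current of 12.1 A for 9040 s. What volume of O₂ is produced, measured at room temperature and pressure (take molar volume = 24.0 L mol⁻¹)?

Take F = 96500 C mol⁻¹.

Q = I·t = 12.10 A × 9040.0 s = 109400 C.
n(e⁻) = Q/F = 109400 / 96500 = 1.134 mol.
4 electrons are transferred per O₂ molecule, so n(O₂) = 1.134 / 4 = 0.2834 mol.
V = n × V_m = 0.2834 × 24.0 = 6.80 L.

6.80 L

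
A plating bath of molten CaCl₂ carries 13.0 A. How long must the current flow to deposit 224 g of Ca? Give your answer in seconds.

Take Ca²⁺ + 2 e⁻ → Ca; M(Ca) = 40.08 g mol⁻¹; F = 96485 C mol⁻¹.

83000 s

n(Ca) = m/M = 224 / 40.08 = 5.589 mol.
Each Ca atom requires 2 electrons, so n(e⁻) = 2 × 5.589 = 11.18 mol.
Q = n(e⁻)·F = 11.18 × 96485 = 1078000 C.
t = Q/I = 1078000 / 13.00 A = 82960 s.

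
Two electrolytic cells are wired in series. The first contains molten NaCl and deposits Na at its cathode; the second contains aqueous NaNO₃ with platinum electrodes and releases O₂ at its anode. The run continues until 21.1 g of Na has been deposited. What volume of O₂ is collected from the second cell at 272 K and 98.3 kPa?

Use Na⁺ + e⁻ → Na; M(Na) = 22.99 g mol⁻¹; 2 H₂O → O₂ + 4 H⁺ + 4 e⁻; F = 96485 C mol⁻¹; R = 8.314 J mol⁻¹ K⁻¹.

5.28 L

n(Na) = 21.1 / 22.99 = 0.9178 mol, so n(e⁻) = 1 × 0.9178 = 0.9178 mol.
The cells are in series, so the same 0.9178 mol of electrons passes through the second cell.
2 H₂O → O₂ + 4 H⁺ + 4 e⁻ — 4 mol e⁻ per mol O₂, so n(O₂) = 0.9178/4 = 0.2294 mol.
V = nRT/P = (0.2294 × 8.314 × 272) / (98.3 × 10³) = 0.00528 m³ = 5.28 L.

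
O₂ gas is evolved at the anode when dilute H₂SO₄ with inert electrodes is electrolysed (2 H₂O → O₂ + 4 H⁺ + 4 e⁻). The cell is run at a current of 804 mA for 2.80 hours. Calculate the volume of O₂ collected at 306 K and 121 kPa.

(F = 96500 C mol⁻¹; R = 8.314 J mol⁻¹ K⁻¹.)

Q = I·t = 0.8040 A × 10080 s = 8104 C.
n(e⁻) = Q/F = 8104 / 96500 = 0.08398 mol.
4 electrons are transferred per O₂ molecule, so n(O₂) = 0.08398 / 4 = 0.02100 mol.
V = nRT/P = (0.02100 × 8.314 × 306) / (121 × 10³ Pa) = 4.41 × 10⁻⁴ m³ = 0.441 L.

0.441 L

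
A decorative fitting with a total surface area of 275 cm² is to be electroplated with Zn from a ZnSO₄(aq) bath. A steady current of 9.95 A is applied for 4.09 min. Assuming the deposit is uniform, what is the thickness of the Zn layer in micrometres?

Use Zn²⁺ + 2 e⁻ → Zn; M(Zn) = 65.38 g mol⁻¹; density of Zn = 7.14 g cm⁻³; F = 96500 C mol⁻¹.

4.21 μm

Q = I·t = 9.950 × 245.40 = 2442 C; n(e⁻) = 0.02530 mol.
n(Zn) = n(e⁻)/2 = 0.01265 mol, so m = 0.01265 × 65.38 = 0.8272 g.
Volume = m/ρ = 0.8272 / 7.14 = 0.1158 cm³.
Thickness = V/A = 0.1158 / 275 = 4.21 × 10⁻⁴ cm = 4.21 μm.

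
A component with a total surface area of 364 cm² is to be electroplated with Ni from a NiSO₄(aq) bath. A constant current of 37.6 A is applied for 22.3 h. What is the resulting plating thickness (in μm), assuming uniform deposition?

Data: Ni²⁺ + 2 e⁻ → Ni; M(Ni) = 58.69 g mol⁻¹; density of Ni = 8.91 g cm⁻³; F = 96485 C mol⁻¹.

2830 μm

Q = I·t = 37.60 × 80280 = 3019000 C; n(e⁻) = 31.28 mol.
n(Ni) = n(e⁻)/2 = 15.64 mol, so m = 15.64 × 58.69 = 918.1 g.
Volume = m/ρ = 918.1 / 8.91 = 103.0 cm³.
Thickness = V/A = 103.0 / 364 = 0.283 cm = 2830 μm.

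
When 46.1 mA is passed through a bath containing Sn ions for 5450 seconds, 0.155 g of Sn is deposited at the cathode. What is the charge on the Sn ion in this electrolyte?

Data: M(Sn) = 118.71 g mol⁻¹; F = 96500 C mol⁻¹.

+2

Q = I·t = 0.04610 A × 5450.0 s = 251.2 C, so n(e⁻) = 251.2/96500 = 0.002604 mol.
n(Sn) deposited = 0.155 / 118.71 = 0.001306 mol.
Electrons per atom = n(e⁻)/n(Sn) = 0.002604 / 0.001306 = 1.99 ≈ 2, so the ion is Sn²⁺.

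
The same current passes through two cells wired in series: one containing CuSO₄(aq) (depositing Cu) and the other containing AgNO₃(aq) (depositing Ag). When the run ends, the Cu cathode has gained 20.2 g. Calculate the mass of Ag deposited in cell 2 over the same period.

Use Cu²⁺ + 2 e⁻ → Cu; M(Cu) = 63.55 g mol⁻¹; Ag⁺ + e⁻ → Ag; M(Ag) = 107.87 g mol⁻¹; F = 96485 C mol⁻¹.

68.6 g

n(Cu) = 20.2 / 63.55 = 0.3179 mol.
Since Cu²⁺ + 2 e⁻ → Cu, n(e⁻) passed = 2 × 0.3179 = 0.6357 mol.
Cells in series carry the same charge, so the same 0.6357 mol of electrons passes through cell 2.
Ag⁺ + e⁻ → Ag, so n(Ag) = 0.6357 / 1 = 0.6357 mol.
m(Ag) = 0.6357 × 107.87 = 68.6 g.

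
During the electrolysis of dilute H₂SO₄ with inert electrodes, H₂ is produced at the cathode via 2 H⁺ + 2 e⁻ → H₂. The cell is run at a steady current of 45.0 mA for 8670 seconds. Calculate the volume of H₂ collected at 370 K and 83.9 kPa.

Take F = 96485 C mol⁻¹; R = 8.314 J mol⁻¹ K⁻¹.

Q = I·t = 0.04500 A × 8670.0 s = 390.2 C.
n(e⁻) = Q/F = 390.2 / 96485 = 0.004044 mol.
2 electrons are transferred per H₂ molecule, so n(H₂) = 0.004044 / 2 = 0.002022 mol.
V = nRT/P = (0.002022 × 8.314 × 370) / (83.9 × 10³ Pa) = 7.41 × 10⁻⁵ m³ = 0.0741 L.

0.0741 L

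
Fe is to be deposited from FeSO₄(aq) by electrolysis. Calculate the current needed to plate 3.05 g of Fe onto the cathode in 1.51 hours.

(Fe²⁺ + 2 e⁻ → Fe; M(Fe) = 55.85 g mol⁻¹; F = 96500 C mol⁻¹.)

n(Fe) = 3.05 / 55.85 = 0.05461 mol.
n(e⁻) = 2 × 0.05461 = 0.1092 mol.
Q = n(e⁻)·F = 0.1092 × 96500 = 10540 C.
I = Q/t = 10540 / 5436.0 s = 1.94 A.

1.94 A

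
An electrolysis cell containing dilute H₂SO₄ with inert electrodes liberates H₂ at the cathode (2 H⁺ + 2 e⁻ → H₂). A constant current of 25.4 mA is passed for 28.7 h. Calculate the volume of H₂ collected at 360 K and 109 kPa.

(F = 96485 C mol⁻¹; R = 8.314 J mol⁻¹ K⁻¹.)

0.373 L

Q = I·t = 0.02540 A × 103320 s = 2624 C.
n(e⁻) = Q/F = 2624 / 96485 = 0.02720 mol.
2 electrons are transferred per H₂ molecule, so n(H₂) = 0.02720 / 2 = 0.01360 mol.
V = nRT/P = (0.01360 × 8.314 × 360) / (109 × 10³ Pa) = 3.73 × 10⁻⁴ m³ = 0.373 L.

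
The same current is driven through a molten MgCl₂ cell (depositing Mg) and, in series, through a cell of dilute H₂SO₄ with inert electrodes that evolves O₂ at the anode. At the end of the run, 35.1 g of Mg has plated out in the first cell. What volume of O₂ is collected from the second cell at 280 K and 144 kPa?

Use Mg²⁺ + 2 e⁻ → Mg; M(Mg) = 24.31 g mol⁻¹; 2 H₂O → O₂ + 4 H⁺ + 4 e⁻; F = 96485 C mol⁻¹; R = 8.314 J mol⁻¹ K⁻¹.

n(Mg) = 35.1 / 24.31 = 1.444 mol, so n(e⁻) = 2 × 1.444 = 2.888 mol.
The cells are in series, so the same 2.888 mol of electrons passes through the second cell.
2 H₂O → O₂ + 4 H⁺ + 4 e⁻ — 4 mol e⁻ per mol O₂, so n(O₂) = 2.888/4 = 0.7219 mol.
V = nRT/P = (0.7219 × 8.314 × 280) / (144 × 10³) = 0.0117 m³ = 11.7 L.

11.7 L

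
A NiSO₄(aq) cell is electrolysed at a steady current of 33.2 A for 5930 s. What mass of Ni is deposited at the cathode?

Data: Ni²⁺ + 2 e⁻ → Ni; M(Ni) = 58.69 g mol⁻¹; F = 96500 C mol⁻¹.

Q = I·t = 33.20 A × 5930.0 s = 196900 C.
n(e⁻) = Q/F = 196900 / 96500 = 2.040 mol.
Ni²⁺ + 2 e⁻ → Ni, so n(Ni) = n(e⁻)/2 = 1.020 mol.
m = n·M = 1.020 × 58.69 = 59.9 g.

59.9 g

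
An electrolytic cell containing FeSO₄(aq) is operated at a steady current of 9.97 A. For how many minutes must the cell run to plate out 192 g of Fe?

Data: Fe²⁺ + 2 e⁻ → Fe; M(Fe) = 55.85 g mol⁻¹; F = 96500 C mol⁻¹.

1110 min

n(Fe) = m/M = 192 / 55.85 = 3.438 mol.
Each Fe atom requires 2 electrons, so n(e⁻) = 2 × 3.438 = 6.876 mol.
Q = n(e⁻)·F = 6.876 × 96500 = 663500 C.
t = Q/I = 663500 / 9.970 A = 66550 s = 1110 min.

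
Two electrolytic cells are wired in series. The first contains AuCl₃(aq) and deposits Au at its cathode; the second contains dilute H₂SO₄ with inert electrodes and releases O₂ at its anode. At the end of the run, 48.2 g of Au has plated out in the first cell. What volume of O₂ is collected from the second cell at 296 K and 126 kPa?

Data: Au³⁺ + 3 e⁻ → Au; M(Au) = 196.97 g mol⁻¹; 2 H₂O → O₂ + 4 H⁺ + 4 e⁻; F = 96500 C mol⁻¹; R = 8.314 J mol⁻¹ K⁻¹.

n(Au) = 48.2 / 196.97 = 0.2447 mol, so n(e⁻) = 3 × 0.2447 = 0.7341 mol.
The cells are in series, so the same 0.7341 mol of electrons passes through the second cell.
2 H₂O → O₂ + 4 H⁺ + 4 e⁻ — 4 mol e⁻ per mol O₂, so n(O₂) = 0.7341/4 = 0.1835 mol.
V = nRT/P = (0.1835 × 8.314 × 296) / (126 × 10³) = 0.00358 m³ = 3.58 L.

3.58 L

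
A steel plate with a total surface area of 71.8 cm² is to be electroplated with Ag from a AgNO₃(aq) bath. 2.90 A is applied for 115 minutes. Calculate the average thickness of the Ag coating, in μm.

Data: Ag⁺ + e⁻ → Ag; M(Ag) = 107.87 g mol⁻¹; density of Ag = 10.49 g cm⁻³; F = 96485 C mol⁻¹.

297 μm

Q = I·t = 2.900 × 6900.0 = 20010 C; n(e⁻) = 0.2074 mol.
n(Ag) = n(e⁻)/1 = 0.2074 mol, so m = 0.2074 × 107.87 = 22.37 g.
Volume = m/ρ = 22.37 / 10.49 = 2.133 cm³.
Thickness = V/A = 2.133 / 71.8 = 0.0297 cm = 297 μm.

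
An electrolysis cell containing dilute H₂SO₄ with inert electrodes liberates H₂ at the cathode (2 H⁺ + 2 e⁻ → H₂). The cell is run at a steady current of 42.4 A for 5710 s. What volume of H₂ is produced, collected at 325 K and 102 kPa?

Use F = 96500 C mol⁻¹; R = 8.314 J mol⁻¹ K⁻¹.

Q = I·t = 42.40 A × 5710.0 s = 242100 C.
n(e⁻) = Q/F = 242100 / 96500 = 2.509 mol.
2 electrons are transferred per H₂ molecule, so n(H₂) = 2.509 / 2 = 1.254 mol.
V = nRT/P = (1.254 × 8.314 × 325) / (102 × 10³ Pa) = 0.0332 m³ = 33.2 L.

33.2 L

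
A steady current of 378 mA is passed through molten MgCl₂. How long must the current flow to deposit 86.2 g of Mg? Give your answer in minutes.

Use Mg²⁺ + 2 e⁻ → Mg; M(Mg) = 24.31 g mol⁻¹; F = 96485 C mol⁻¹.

n(Mg) = m/M = 86.2 / 24.31 = 3.546 mol.
Each Mg atom requires 2 electrons, so n(e⁻) = 2 × 3.546 = 7.092 mol.
Q = n(e⁻)·F = 7.092 × 96485 = 684200 C.
t = Q/I = 684200 / 0.3780 A = 1810000 s = 30200 min.

30200 min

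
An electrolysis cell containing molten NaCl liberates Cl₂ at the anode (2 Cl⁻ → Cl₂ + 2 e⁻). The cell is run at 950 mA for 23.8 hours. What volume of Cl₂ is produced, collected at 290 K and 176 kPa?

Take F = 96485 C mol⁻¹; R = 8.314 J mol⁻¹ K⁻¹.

5.78 L

Q = I·t = 0.9500 A × 85680 s = 81400 C.
n(e⁻) = Q/F = 81400 / 96485 = 0.8436 mol.
2 electrons are transferred per Cl₂ molecule, so n(Cl₂) = 0.8436 / 2 = 0.4218 mol.
V = nRT/P = (0.4218 × 8.314 × 290) / (176 × 10³ Pa) = 0.00578 m³ = 5.78 L.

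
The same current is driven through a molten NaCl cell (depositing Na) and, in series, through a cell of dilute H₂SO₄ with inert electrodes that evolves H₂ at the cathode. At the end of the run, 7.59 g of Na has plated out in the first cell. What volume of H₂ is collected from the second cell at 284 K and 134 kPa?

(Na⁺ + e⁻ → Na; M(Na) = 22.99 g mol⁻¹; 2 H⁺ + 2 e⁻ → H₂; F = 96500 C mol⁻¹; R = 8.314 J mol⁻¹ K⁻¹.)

2.91 L

n(Na) = 7.59 / 22.99 = 0.3301 mol, so n(e⁻) = 1 × 0.3301 = 0.3301 mol.
The cells are in series, so the same 0.3301 mol of electrons passes through the second cell.
2 H⁺ + 2 e⁻ → H₂ — 2 mol e⁻ per mol H₂, so n(H₂) = 0.3301/2 = 0.1651 mol.
V = nRT/P = (0.1651 × 8.314 × 284) / (134 × 10³) = 0.00291 m³ = 2.91 L.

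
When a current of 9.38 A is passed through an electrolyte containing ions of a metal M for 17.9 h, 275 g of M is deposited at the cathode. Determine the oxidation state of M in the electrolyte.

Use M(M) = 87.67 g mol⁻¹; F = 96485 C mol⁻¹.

+2

Q = I·t = 9.380 A × 64440 s = 604400 C, so n(e⁻) = 604400/96485 = 6.265 mol.
n(M) deposited = 275 / 87.67 = 3.137 mol.
Electrons per atom = n(e⁻)/n(M) = 6.265 / 3.137 = 2.00 ≈ 2, so the ion is M²⁺.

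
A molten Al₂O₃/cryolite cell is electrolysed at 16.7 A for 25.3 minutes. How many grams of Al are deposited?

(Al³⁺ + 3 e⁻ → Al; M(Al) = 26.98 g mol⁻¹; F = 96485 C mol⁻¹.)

2.36 g

Q = I·t = 16.70 A × 1518.0 s = 25350 C.
n(e⁻) = Q/F = 25350 / 96485 = 0.2627 mol.
Al³⁺ + 3 e⁻ → Al, so n(Al) = n(e⁻)/3 = 0.08758 mol.
m = n·M = 0.08758 × 26.98 = 2.36 g.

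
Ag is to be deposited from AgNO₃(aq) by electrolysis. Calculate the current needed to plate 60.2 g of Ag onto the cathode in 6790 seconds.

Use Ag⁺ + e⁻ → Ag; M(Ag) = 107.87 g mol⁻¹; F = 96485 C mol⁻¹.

n(Ag) = 60.2 / 107.87 = 0.5581 mol.
n(e⁻) = 1 × 0.5581 = 0.5581 mol.
Q = n(e⁻)·F = 0.5581 × 96485 = 53850 C.
I = Q/t = 53850 / 6790.0 s = 7.93 A.

7.93 A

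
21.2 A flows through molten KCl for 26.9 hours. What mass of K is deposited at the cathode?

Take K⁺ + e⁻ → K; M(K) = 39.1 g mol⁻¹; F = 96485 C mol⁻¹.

Q = I·t = 21.20 A × 96840 s = 2053000 C.
n(e⁻) = Q/F = 2053000 / 96485 = 21.28 mol.
K⁺ + e⁻ → K, so n(K) = n(e⁻)/1 = 21.28 mol.
m = n·M = 21.28 × 39.1 = 832 g.

832 g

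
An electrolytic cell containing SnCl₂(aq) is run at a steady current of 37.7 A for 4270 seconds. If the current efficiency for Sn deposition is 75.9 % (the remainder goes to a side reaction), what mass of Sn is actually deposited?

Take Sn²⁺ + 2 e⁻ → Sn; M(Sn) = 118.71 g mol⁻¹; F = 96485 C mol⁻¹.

Q = I·t = 37.70 × 4270.0 = 161000 C.
n(e⁻) = 161000/96485 = 1.668 mol; theoretically n(Sn) = 1.668/2 = 0.8342 mol, m_theo = 99.03 g.
At 75.9 % efficiency, m_actual = 0.759 × 99.03 = 75.2 g.

75.2 g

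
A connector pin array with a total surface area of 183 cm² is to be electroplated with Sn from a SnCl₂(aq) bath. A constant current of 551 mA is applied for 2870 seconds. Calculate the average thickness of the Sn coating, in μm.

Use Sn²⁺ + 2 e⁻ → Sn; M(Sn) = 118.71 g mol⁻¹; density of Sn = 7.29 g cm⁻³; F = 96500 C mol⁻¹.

7.29 μm

Q = I·t = 0.5510 × 2870.0 = 1581 C; n(e⁻) = 0.01639 mol.
n(Sn) = n(e⁻)/2 = 0.008194 mol, so m = 0.008194 × 118.71 = 0.9727 g.
Volume = m/ρ = 0.9727 / 7.29 = 0.1334 cm³.
Thickness = V/A = 0.1334 / 183 = 7.29 × 10⁻⁴ cm = 7.29 μm.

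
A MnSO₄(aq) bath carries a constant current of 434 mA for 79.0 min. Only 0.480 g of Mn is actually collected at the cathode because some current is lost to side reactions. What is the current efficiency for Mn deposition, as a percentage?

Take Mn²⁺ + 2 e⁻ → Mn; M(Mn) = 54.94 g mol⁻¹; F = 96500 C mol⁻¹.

Q = I·t = 0.4340 × 4740.0 = 2057 C; n(e⁻) = 2057/96500 = 0.02132 mol.
Theoretical n(Mn) = n(e⁻)/2 = 0.01066 mol, i.e. m_theo = 0.01066 × 54.94 = 0.5856 g.
Efficiency = m_actual / m_theo = 0.480 / 0.5856 = 82.0 %.

82.0 %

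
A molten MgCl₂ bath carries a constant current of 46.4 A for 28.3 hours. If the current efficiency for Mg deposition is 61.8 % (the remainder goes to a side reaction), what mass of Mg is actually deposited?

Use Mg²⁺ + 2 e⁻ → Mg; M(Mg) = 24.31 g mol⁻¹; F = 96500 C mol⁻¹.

368 g

Q = I·t = 46.40 × 101880 = 4727000 C.
n(e⁻) = 4727000/96500 = 48.99 mol; theoretically n(Mg) = 48.99/2 = 24.49 mol, m_theo = 595.4 g.
At 61.8 % efficiency, m_actual = 0.618 × 595.4 = 368 g.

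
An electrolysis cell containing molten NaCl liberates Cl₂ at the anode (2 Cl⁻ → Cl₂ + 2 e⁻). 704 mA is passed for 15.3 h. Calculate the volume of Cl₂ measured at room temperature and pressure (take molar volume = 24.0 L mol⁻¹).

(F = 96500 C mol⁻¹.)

4.82 L

Q = I·t = 0.7040 A × 55080 s = 38780 C.
n(e⁻) = Q/F = 38780 / 96500 = 0.4018 mol.
2 electrons are transferred per Cl₂ molecule, so n(Cl₂) = 0.4018 / 2 = 0.2009 mol.
V = n × V_m = 0.2009 × 24.0 = 4.82 L.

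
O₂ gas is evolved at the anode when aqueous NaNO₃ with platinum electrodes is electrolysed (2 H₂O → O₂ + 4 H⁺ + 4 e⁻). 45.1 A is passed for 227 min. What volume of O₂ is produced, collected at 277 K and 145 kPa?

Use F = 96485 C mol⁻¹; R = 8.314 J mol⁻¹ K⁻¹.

Q = I·t = 45.10 A × 13620 s = 614300 C.
n(e⁻) = Q/F = 614300 / 96485 = 6.366 mol.
4 electrons are transferred per O₂ molecule, so n(O₂) = 6.366 / 4 = 1.592 mol.
V = nRT/P = (1.592 × 8.314 × 277) / (145 × 10³ Pa) = 0.0253 m³ = 25.3 L.

25.3 L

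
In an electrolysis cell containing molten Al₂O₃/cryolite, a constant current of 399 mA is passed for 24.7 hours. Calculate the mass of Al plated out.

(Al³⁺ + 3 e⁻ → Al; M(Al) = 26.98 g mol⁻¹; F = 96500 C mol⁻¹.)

3.31 g

Q = I·t = 0.3990 A × 88920 s = 35480 C.
n(e⁻) = Q/F = 35480 / 96500 = 0.3677 mol.
Al³⁺ + 3 e⁻ → Al, so n(Al) = n(e⁻)/3 = 0.1226 mol.
m = n·M = 0.1226 × 26.98 = 3.31 g.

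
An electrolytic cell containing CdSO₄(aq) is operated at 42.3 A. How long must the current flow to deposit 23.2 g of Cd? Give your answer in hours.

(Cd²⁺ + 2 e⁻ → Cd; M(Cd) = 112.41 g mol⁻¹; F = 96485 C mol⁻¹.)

n(Cd) = m/M = 23.2 / 112.41 = 0.2064 mol.
Each Cd atom requires 2 electrons, so n(e⁻) = 2 × 0.2064 = 0.4128 mol.
Q = n(e⁻)·F = 0.4128 × 96485 = 39830 C.
t = Q/I = 39830 / 42.30 A = 941.5 s = 0.262 h.

0.262 h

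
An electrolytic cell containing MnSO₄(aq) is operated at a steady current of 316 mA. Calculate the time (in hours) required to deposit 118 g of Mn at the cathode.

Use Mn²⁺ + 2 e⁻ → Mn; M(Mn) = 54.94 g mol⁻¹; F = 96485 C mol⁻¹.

364 h

n(Mn) = m/M = 118 / 54.94 = 2.148 mol.
Each Mn atom requires 2 electrons, so n(e⁻) = 2 × 2.148 = 4.296 mol.
Q = n(e⁻)·F = 4.296 × 96485 = 414500 C.
t = Q/I = 414500 / 0.3160 A = 1312000 s = 364 h.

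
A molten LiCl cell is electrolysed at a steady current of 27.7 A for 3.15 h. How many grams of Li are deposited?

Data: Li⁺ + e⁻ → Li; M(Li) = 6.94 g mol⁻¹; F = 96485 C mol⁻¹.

Q = I·t = 27.70 A × 11340 s = 314100 C.
n(e⁻) = Q/F = 314100 / 96485 = 3.256 mol.
Li⁺ + e⁻ → Li, so n(Li) = n(e⁻)/1 = 3.256 mol.
m = n·M = 3.256 × 6.94 = 22.6 g.

22.6 g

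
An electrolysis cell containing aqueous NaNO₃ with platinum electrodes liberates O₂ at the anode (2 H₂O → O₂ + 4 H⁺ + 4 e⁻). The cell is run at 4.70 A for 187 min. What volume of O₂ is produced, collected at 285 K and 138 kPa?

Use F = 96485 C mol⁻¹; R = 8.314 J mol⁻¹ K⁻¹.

Q = I·t = 4.700 A × 11220 s = 52730 C.
n(e⁻) = Q/F = 52730 / 96485 = 0.5466 mol.
4 electrons are transferred per O₂ molecule, so n(O₂) = 0.5466 / 4 = 0.1366 mol.
V = nRT/P = (0.1366 × 8.314 × 285) / (138 × 10³ Pa) = 0.00235 m³ = 2.35 L.

2.35 L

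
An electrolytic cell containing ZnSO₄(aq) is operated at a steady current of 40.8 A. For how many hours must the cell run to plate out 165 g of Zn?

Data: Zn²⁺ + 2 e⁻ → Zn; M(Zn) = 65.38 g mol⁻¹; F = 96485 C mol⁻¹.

n(Zn) = m/M = 165 / 65.38 = 2.524 mol.
Each Zn atom requires 2 electrons, so n(e⁻) = 2 × 2.524 = 5.047 mol.
Q = n(e⁻)·F = 5.047 × 96485 = 487000 C.
t = Q/I = 487000 / 40.80 A = 11940 s = 3.32 h.

3.32 h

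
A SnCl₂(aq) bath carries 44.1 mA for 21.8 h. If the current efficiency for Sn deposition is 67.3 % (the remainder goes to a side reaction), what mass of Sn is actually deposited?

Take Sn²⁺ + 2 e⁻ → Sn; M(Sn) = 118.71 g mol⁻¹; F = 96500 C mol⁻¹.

Q = I·t = 0.04410 × 78480 = 3461 C.
n(e⁻) = 3461/96500 = 0.03586 mol; theoretically n(Sn) = 0.03586/2 = 0.01793 mol, m_theo = 2.129 g.
At 67.3 % efficiency, m_actual = 0.673 × 2.129 = 1.43 g.

1.43 g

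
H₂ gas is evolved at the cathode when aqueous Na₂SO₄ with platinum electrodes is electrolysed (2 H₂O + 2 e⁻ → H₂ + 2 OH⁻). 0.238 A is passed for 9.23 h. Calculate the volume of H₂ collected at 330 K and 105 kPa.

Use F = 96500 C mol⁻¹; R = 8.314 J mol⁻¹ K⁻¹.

1.07 L

Q = I·t = 0.2380 A × 33228 s = 7908 C.
n(e⁻) = Q/F = 7908 / 96500 = 0.08195 mol.
2 electrons are transferred per H₂ molecule, so n(H₂) = 0.08195 / 2 = 0.04098 mol.
V = nRT/P = (0.04098 × 8.314 × 330) / (105 × 10³ Pa) = 0.00107 m³ = 1.07 L.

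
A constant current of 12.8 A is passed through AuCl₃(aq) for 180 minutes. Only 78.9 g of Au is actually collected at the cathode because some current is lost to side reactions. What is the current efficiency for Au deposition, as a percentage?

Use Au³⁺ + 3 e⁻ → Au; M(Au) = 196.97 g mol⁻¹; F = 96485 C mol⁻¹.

83.9 %

Q = I·t = 12.80 × 10800 = 138200 C; n(e⁻) = 138200/96485 = 1.433 mol.
Theoretical n(Au) = n(e⁻)/3 = 0.4776 mol, i.e. m_theo = 0.4776 × 196.97 = 94.07 g.
Efficiency = m_actual / m_theo = 78.9 / 94.07 = 83.9 %.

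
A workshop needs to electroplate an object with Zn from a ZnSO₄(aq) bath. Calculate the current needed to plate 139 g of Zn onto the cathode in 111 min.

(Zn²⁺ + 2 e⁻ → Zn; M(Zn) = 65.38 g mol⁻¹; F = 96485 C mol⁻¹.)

61.6 A

n(Zn) = 139 / 65.38 = 2.126 mol.
n(e⁻) = 2 × 2.126 = 4.252 mol.
Q = n(e⁻)·F = 4.252 × 96485 = 410300 C.
I = Q/t = 410300 / 6660.0 s = 61.6 A.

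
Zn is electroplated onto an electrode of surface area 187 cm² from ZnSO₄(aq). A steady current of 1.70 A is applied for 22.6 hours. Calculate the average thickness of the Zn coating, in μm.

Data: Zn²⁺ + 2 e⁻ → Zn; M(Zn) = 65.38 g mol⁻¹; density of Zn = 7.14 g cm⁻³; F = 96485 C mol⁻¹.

Q = I·t = 1.700 × 81360 = 138300 C; n(e⁻) = 1.434 mol.
n(Zn) = n(e⁻)/2 = 0.7168 mol, so m = 0.7168 × 65.38 = 46.86 g.
Volume = m/ρ = 46.86 / 7.14 = 6.563 cm³.
Thickness = V/A = 6.563 / 187 = 0.0351 cm = 351 μm.

351 μm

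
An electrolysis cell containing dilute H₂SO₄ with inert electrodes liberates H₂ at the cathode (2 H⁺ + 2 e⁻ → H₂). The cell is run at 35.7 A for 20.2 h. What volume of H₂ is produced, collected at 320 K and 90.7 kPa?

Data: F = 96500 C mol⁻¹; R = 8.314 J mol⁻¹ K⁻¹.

395 L

Q = I·t = 35.70 A × 72720 s = 2596000 C.
n(e⁻) = Q/F = 2596000 / 96500 = 26.90 mol.
2 electrons are transferred per H₂ molecule, so n(H₂) = 26.90 / 2 = 13.45 mol.
V = nRT/P = (13.45 × 8.314 × 320) / (90.7 × 10³ Pa) = 0.395 m³ = 395 L.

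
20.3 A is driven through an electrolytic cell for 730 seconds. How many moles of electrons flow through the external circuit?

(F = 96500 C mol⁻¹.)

0.154 mol

Q = I·t = 20.30 A × 730.00 s = 14820 C.
n(e⁻) = Q/F = 14820 / 96500 = 0.154 mol.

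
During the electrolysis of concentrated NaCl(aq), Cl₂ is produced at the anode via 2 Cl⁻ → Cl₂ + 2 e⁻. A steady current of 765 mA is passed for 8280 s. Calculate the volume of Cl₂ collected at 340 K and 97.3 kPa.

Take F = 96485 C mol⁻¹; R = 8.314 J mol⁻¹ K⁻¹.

Q = I·t = 0.7650 A × 8280.0 s = 6334 C.
n(e⁻) = Q/F = 6334 / 96485 = 0.06565 mol.
2 electrons are transferred per Cl₂ molecule, so n(Cl₂) = 0.06565 / 2 = 0.03282 mol.
V = nRT/P = (0.03282 × 8.314 × 340) / (97.3 × 10³ Pa) = 9.54 × 10⁻⁴ m³ = 0.954 L.

0.954 L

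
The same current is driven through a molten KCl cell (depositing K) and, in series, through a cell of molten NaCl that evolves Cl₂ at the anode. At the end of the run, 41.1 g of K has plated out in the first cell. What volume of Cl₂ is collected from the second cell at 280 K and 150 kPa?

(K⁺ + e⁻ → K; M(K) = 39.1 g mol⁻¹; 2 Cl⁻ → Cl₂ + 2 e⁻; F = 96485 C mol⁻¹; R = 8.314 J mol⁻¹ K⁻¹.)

8.16 L

n(K) = 41.1 / 39.1 = 1.051 mol, so n(e⁻) = 1 × 1.051 = 1.051 mol.
The cells are in series, so the same 1.051 mol of electrons passes through the second cell.
2 Cl⁻ → Cl₂ + 2 e⁻ — 2 mol e⁻ per mol Cl₂, so n(Cl₂) = 1.051/2 = 0.5256 mol.
V = nRT/P = (0.5256 × 8.314 × 280) / (150 × 10³) = 0.00816 m³ = 8.16 L.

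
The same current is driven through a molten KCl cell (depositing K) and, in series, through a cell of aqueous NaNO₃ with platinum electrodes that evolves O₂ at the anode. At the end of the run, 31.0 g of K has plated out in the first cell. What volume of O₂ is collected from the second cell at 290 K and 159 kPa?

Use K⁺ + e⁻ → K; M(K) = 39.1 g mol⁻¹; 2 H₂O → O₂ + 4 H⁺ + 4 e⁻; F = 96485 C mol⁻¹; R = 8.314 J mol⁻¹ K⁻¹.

3.01 L

n(K) = 31.0 / 39.1 = 0.7928 mol, so n(e⁻) = 1 × 0.7928 = 0.7928 mol.
The cells are in series, so the same 0.7928 mol of electrons passes through the second cell.
2 H₂O → O₂ + 4 H⁺ + 4 e⁻ — 4 mol e⁻ per mol O₂, so n(O₂) = 0.7928/4 = 0.1982 mol.
V = nRT/P = (0.1982 × 8.314 × 290) / (159 × 10³) = 0.00301 m³ = 3.01 L.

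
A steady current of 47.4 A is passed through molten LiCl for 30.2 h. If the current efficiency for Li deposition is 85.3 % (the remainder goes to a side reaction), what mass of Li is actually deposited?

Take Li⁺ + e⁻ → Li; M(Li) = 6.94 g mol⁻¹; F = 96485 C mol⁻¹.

316 g

Q = I·t = 47.40 × 108720 = 5153000 C.
n(e⁻) = 5153000/96485 = 53.41 mol; theoretically n(Li) = 53.41/1 = 53.41 mol, m_theo = 370.7 g.
At 85.3 % efficiency, m_actual = 0.853 × 370.7 = 316 g.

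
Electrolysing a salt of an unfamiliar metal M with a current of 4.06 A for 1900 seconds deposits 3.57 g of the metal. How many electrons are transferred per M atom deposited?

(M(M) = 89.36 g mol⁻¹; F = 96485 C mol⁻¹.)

Q = I·t = 4.060 A × 1900.0 s = 7714 C, so n(e⁻) = 7714/96485 = 0.07995 mol.
n(M) deposited = 3.57 / 89.36 = 0.03995 mol.
Electrons per atom = n(e⁻)/n(M) = 0.07995 / 0.03995 = 2.00 ≈ 2, so the ion is M²⁺.

2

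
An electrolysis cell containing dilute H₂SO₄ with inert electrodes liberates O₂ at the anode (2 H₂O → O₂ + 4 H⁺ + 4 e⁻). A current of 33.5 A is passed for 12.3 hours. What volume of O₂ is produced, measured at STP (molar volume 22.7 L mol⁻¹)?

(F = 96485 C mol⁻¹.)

Q = I·t = 33.50 A × 44280 s = 1483000 C.
n(e⁻) = Q/F = 1483000 / 96485 = 15.37 mol.
4 electrons are transferred per O₂ molecule, so n(O₂) = 15.37 / 4 = 3.844 mol.
V = n × V_m = 3.844 × 22.7 = 87.2 L.

87.2 L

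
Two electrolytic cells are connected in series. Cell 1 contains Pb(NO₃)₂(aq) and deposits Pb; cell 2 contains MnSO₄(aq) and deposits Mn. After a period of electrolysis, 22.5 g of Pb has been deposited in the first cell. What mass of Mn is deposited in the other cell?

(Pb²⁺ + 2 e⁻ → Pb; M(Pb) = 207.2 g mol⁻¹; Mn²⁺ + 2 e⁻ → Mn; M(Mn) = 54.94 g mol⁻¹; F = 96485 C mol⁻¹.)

5.97 g

n(Pb) = 22.5 / 207.2 = 0.1086 mol.
Since Pb²⁺ + 2 e⁻ → Pb, n(e⁻) passed = 2 × 0.1086 = 0.2172 mol.
Cells in series carry the same charge, so the same 0.2172 mol of electrons passes through cell 2.
Mn²⁺ + 2 e⁻ → Mn, so n(Mn) = 0.2172 / 2 = 0.1086 mol.
m(Mn) = 0.1086 × 54.94 = 5.97 g.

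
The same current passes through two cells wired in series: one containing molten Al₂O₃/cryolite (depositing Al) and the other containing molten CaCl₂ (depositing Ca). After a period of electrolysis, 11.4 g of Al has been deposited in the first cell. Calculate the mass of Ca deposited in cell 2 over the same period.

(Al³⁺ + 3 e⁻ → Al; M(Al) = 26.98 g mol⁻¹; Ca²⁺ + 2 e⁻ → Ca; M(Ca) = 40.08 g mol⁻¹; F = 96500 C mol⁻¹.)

25.4 g

n(Al) = 11.4 / 26.98 = 0.4225 mol.
Since Al³⁺ + 3 e⁻ → Al, n(e⁻) passed = 3 × 0.4225 = 1.268 mol.
Cells in series carry the same charge, so the same 1.268 mol of electrons passes through cell 2.
Ca²⁺ + 2 e⁻ → Ca, so n(Ca) = 1.268 / 2 = 0.6338 mol.
m(Ca) = 0.6338 × 40.08 = 25.4 g.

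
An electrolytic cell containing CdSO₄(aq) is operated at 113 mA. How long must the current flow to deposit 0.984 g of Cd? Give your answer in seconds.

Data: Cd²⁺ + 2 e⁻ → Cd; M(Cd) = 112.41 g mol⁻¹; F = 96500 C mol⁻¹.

n(Cd) = m/M = 0.984 / 112.41 = 0.008754 mol.
Each Cd atom requires 2 electrons, so n(e⁻) = 2 × 0.008754 = 0.01751 mol.
Q = n(e⁻)·F = 0.01751 × 96500 = 1689 C.
t = Q/I = 1689 / 0.1130 A = 14950 s.

15000 s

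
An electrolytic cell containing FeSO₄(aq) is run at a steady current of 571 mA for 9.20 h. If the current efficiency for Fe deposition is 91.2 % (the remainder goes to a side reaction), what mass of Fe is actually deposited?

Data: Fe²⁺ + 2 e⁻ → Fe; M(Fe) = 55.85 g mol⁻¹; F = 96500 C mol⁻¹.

4.99 g

Q = I·t = 0.5710 × 33120 = 18910 C.
n(e⁻) = 18910/96500 = 0.1960 mol; theoretically n(Fe) = 0.1960/2 = 0.09799 mol, m_theo = 5.473 g.
At 91.2 % efficiency, m_actual = 0.912 × 5.473 = 4.99 g.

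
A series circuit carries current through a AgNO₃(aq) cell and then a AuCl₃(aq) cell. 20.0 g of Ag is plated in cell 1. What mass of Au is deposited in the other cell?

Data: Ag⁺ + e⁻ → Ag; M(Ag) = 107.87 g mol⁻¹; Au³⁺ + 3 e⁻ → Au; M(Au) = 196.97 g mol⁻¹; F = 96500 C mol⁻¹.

n(Ag) = 20.0 / 107.87 = 0.1854 mol.
Since Ag⁺ + e⁻ → Ag, n(e⁻) passed = 1 × 0.1854 = 0.1854 mol.
Cells in series carry the same charge, so the same 0.1854 mol of electrons passes through cell 2.
Au³⁺ + 3 e⁻ → Au, so n(Au) = 0.1854 / 3 = 0.06180 mol.
m(Au) = 0.06180 × 196.97 = 12.2 g.

12.2 g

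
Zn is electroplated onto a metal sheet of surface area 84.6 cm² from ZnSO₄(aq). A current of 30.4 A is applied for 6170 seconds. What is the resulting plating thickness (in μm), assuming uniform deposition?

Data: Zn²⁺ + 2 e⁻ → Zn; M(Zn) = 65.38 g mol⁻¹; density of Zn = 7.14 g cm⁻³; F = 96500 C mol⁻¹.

1050 μm

Q = I·t = 30.40 × 6170.0 = 187600 C; n(e⁻) = 1.944 mol.
n(Zn) = n(e⁻)/2 = 0.9719 mol, so m = 0.9719 × 65.38 = 63.54 g.
Volume = m/ρ = 63.54 / 7.14 = 8.899 cm³.
Thickness = V/A = 8.899 / 84.6 = 0.105 cm = 1050 μm.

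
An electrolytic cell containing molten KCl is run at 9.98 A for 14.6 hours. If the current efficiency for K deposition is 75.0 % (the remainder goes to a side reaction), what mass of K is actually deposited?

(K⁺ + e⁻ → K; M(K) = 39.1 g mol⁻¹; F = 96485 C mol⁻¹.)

Q = I·t = 9.980 × 52560 = 524500 C.
n(e⁻) = 524500/96485 = 5.437 mol; theoretically n(K) = 5.437/1 = 5.437 mol, m_theo = 212.6 g.
At 75.0 % efficiency, m_actual = 0.750 × 212.6 = 159 g.

159 g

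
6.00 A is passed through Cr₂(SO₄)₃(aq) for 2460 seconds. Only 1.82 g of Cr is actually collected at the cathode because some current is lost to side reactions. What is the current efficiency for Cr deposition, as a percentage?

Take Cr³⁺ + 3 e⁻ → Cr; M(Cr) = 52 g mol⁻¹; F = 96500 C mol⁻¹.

Q = I·t = 6.000 × 2460.0 = 14760 C; n(e⁻) = 14760/96500 = 0.1530 mol.
Theoretical n(Cr) = n(e⁻)/3 = 0.05098 mol, i.e. m_theo = 0.05098 × 52 = 2.651 g.
Efficiency = m_actual / m_theo = 1.82 / 2.651 = 68.6 %.

68.6 %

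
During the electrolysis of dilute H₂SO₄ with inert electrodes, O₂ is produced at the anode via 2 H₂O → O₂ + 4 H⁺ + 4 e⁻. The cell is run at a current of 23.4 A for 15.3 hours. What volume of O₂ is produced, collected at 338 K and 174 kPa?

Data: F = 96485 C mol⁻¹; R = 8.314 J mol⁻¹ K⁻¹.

53.9 L

Q = I·t = 23.40 A × 55080 s = 1289000 C.
n(e⁻) = Q/F = 1289000 / 96485 = 13.36 mol.
4 electrons are transferred per O₂ molecule, so n(O₂) = 13.36 / 4 = 3.340 mol.
V = nRT/P = (3.340 × 8.314 × 338) / (174 × 10³ Pa) = 0.0539 m³ = 53.9 L.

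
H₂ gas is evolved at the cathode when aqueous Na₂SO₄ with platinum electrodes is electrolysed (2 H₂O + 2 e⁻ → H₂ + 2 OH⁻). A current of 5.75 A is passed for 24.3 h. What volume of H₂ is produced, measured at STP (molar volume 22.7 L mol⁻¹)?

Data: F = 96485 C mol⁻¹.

Q = I·t = 5.750 A × 87480 s = 503000 C.
n(e⁻) = Q/F = 503000 / 96485 = 5.213 mol.
2 electrons are transferred per H₂ molecule, so n(H₂) = 5.213 / 2 = 2.607 mol.
V = n × V_m = 2.607 × 22.7 = 59.2 L.

59.2 L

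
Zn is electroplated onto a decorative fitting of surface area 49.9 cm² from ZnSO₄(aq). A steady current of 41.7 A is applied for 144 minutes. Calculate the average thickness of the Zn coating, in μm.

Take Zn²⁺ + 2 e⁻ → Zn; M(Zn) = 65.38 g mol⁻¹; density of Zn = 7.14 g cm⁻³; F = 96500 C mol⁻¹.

Q = I·t = 41.70 × 8640.0 = 360300 C; n(e⁻) = 3.734 mol.
n(Zn) = n(e⁻)/2 = 1.867 mol, so m = 1.867 × 65.38 = 122.0 g.
Volume = m/ρ = 122.0 / 7.14 = 17.09 cm³.
Thickness = V/A = 17.09 / 49.9 = 0.343 cm = 3430 μm.

3430 μm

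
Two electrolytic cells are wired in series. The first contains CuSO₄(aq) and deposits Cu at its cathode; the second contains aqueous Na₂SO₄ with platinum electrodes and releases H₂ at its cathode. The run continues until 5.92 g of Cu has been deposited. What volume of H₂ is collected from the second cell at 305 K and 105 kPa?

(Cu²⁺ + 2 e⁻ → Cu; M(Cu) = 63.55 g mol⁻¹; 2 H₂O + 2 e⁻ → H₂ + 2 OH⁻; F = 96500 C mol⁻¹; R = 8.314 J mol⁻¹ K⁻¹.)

n(Cu) = 5.92 / 63.55 = 0.09315 mol, so n(e⁻) = 2 × 0.09315 = 0.1863 mol.
The cells are in series, so the same 0.1863 mol of electrons passes through the second cell.
2 H₂O + 2 e⁻ → H₂ + 2 OH⁻ — 2 mol e⁻ per mol H₂, so n(H₂) = 0.1863/2 = 0.09315 mol.
V = nRT/P = (0.09315 × 8.314 × 305) / (105 × 10³) = 0.00225 m³ = 2.25 L.

2.25 L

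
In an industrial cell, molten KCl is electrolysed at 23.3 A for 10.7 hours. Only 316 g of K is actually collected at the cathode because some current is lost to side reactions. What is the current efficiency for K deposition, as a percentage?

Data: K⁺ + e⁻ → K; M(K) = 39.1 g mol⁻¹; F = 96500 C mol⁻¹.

Q = I·t = 23.30 × 38520 = 897500 C; n(e⁻) = 897500/96500 = 9.301 mol.
Theoretical n(K) = n(e⁻)/1 = 9.301 mol, i.e. m_theo = 9.301 × 39.1 = 363.7 g.
Efficiency = m_actual / m_theo = 316 / 363.7 = 86.9 %.

86.9 %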